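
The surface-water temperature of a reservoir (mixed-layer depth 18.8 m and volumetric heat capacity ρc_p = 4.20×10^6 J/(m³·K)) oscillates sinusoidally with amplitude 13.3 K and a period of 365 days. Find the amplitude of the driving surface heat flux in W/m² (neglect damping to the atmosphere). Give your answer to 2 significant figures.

210

Areal heat capacity C = ρc_p × D = 4.20×10^6 × 18.8 = 7.90×10^7 J m⁻² K⁻¹.
ω = 2π / 3.15×10^7 s = 1.99×10^-7 s⁻¹.
Cω = 7.90×10^7 × 1.99×10^-7 = 15.7 W/(m²·K).
F₀ = A × Cω = 13.3 × 15.7 = 209 W/m².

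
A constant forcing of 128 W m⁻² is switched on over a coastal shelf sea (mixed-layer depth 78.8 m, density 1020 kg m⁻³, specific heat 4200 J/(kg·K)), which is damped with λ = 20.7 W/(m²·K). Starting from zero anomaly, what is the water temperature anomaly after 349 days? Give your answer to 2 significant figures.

Areal heat capacity C = ρ c_p D = 1020 × 4200 × 78.8 = 3.38×10^8 J m⁻² K⁻¹.
τ = C / λ = 3.38×10^8 / 20.7 = 1.63×10^7 s.
Equilibrium anomaly ΔT_eq = F / λ = 128 / 20.7 = 6.18 K.
t = 349 days = 3.02×10^7 s, so t/τ = 1.85.
ΔT(t) = ΔT_eq (1 − e^(−t/τ)) = 6.18 × (1 − e^−1.85) = 5.21 K.

5.2 K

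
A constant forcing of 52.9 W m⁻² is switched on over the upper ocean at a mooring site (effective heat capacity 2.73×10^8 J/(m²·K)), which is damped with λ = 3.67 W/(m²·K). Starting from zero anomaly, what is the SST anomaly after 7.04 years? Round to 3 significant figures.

Areal heat capacity C = 2.73×10^8 J/(m²·K) (given).
τ = C / λ = 2.73×10^8 / 3.67 = 7.44×10^7 s.
Equilibrium anomaly ΔT_eq = F / λ = 52.9 / 3.67 = 14.4 K.
t = 7.04 years = 2.22×10^8 s, so t/τ = 2.99.
ΔT(t) = ΔT_eq (1 − e^(−t/τ)) = 14.4 × (1 − e^−2.99) = 13.7 K.

13.7 K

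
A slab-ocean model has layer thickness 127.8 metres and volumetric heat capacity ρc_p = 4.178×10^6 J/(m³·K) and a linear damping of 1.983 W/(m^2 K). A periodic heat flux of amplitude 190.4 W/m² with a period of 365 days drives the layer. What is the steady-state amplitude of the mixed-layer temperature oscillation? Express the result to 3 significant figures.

1.79 K

Areal heat capacity C = ρc_p × D = 4.178×10^6 × 127.8 = 5.34×10^8 J m⁻² K⁻¹.
Angular frequency ω = 2π / T = 2π / 3.15×10^7 s = 1.99×10^-7 s⁻¹.
√((Cω)² + λ²) = √((106)² + 1.983²) = 106 W/(m²·K).
Amplitude A = F₀ / √((Cω)²+λ²) = 190.4 / 106 = 1.79 K.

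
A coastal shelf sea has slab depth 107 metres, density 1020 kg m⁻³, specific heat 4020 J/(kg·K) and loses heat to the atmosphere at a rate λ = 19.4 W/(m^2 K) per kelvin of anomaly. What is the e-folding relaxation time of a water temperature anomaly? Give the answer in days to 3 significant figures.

Areal heat capacity C = ρ c_p D = 1020 × 4020 × 107 = 4.39×10^8 J/(m²·K).
Relaxation time τ = C / λ = 4.39×10^8 / 19.4 = 2.26×10^7 s.
In days: 2.26×10^7 s / (86400 s/day) = 262 days.

262 days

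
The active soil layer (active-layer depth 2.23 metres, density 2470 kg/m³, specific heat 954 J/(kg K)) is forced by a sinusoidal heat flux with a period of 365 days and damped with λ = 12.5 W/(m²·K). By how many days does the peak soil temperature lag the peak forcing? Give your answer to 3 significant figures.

4.85 days

Areal heat capacity C = ρ c_p D = 2470 × 954 × 2.23 = 5.25×10^6 J/(m²·K).
ω = 2π / 3.15×10^7 s = 1.99×10^-7 s⁻¹.
Phase lag φ = arctan(Cω/λ) = arctan(1.05/12.5) = 0.0836 rad.
Time lag = φ / ω = 0.0836 / 1.99×10^-7 = 4.19×10^5 s = 4.85 days.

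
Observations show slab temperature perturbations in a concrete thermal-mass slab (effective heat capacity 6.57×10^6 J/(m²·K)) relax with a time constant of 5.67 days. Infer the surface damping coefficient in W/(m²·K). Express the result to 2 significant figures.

13

Areal heat capacity C = 6.57×10^6 J/(m²·K) (given).
τ = 5.67 days = 4.90×10^5 s.
λ = C / τ = 6.57×10^6 / 4.90×10^5 = 13.4 W/(m²·K).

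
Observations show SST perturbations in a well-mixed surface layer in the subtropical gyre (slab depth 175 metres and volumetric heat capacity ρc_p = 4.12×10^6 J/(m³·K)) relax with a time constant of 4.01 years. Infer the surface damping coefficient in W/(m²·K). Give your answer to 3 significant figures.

5.70

Areal heat capacity C = ρc_p × D = 4.12×10^6 × 175 = 7.21×10^8 J/(m²·K).
τ = 4.01 years = 1.27×10^8 s.
λ = C / τ = 7.21×10^8 / 1.27×10^8 = 5.70 W/(m²·K).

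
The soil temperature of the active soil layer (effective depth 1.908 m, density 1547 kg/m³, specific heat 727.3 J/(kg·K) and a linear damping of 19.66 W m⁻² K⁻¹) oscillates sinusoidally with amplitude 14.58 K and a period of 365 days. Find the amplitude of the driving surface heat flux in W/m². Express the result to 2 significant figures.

290

Areal heat capacity C = ρ c_p D = 1547 × 727.3 × 1.908 = 2.15×10^6 J/(m²·K).
ω = 2π / 3.15×10^7 s = 1.99×10^-7 s⁻¹.
√((Cω)² + λ²) = √((0.428)² + 19.66²) = 19.7 W/(m²·K).
F₀ = A × √((Cω)²+λ²) = 14.58 × 19.7 = 287 W/m².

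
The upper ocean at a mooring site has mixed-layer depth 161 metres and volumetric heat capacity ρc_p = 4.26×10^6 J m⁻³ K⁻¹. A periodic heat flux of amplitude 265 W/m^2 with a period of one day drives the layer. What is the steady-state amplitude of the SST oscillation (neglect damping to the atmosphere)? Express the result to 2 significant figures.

Areal heat capacity C = ρc_p × D = 4.26×10^6 × 161 = 6.86×10^8 J/(m^2 K).
Angular frequency ω = 2π / T = 2π / 86400 s = 7.27×10^-5 s⁻¹.
Cω = 6.86×10^8 × 7.27×10^-5 = 49900 W/(m²·K).
Amplitude A = F₀ / (Cω) = 265 / 49900 = 0.00531 K.

0.0053 K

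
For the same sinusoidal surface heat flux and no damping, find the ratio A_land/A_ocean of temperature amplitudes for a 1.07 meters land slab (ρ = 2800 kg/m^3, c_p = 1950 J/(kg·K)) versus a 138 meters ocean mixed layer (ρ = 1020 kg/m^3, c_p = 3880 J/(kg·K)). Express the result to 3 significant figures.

C_ocean = 1020 × 3880 × 138 = 5.46×10^8 J/(m²·K).
C_land = 2800 × 1950 × 1.07 = 5.84×10^6 J/(m²·K).
Undamped amplitude ∝ 1/C, so A_land/A_ocean = C_ocean/C_land = 93.5.

93.5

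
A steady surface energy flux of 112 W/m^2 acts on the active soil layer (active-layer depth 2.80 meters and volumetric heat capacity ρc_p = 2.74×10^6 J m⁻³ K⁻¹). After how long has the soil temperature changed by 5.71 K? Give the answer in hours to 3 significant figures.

Areal heat capacity C = ρc_p × D = 2.74×10^6 × 2.80 = 7.67×10^6 J/(m²·K).
Time required: Δt = C ΔT / F = 7.67×10^6 × 5.71 / 112 = 3.91×10^5 s.
In hours: 3.91×10^5 s / (3600 s/hour) = 109 hours.

109 hours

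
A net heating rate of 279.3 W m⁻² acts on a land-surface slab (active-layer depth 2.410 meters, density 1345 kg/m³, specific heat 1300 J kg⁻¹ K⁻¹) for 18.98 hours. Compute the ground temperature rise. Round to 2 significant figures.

Areal heat capacity C = ρ c_p D = 1345 × 1300 × 2.410 = 4.21×10^6 J/(m^2 K).
Net heat input Q = F Δt = 279.3 × (18.98 hours × 3600 s/hour) = 1.91×10^7 J/m².
ΔT = Q / C = 1.91×10^7 / 4.21×10^6 = 4.53 K.

4.5 K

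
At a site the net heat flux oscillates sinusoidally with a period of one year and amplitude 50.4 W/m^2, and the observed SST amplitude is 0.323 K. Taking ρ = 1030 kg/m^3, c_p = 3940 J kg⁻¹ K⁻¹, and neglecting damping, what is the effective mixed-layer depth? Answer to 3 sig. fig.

193 m

ω = 2π / 3.15×10^7 s = 1.99×10^-7 s⁻¹.
Required C = F₀ / (A ω) = 50.4 / (0.323 × 1.99×10^-7) = 7.83×10^8 J/(m²·K).
D = C / (ρ c_p) = 7.83×10^8 / (1030 × 3940) = 193 m.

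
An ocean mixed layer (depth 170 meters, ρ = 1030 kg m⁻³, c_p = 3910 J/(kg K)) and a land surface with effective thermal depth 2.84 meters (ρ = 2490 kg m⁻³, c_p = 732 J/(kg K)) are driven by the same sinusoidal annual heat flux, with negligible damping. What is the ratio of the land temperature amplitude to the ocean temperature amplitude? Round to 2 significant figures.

130

C_ocean = 1030 × 3910 × 170 = 6.85×10^8 J/(m²·K).
C_land = 2490 × 732 × 2.84 = 5.18×10^6 J/(m²·K).
Undamped amplitude ∝ 1/C, so A_land/A_ocean = C_ocean/C_land = 132.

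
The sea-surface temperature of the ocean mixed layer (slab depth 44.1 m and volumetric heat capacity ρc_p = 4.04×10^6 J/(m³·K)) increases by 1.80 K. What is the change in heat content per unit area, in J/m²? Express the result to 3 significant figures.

Areal heat capacity C = ρc_p × D = 4.04×10^6 × 44.1 = 1.78×10^8 J/(m^2 K).
ΔQ = C ΔT = 1.78×10^8 × 1.80 = 3.21×10^8 J/m².

3.21×10^8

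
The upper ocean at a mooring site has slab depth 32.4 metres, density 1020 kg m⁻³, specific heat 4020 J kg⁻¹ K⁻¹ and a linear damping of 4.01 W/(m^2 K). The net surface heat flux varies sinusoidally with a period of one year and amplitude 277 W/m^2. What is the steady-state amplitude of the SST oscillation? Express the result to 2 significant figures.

10 K

Areal heat capacity C = ρ c_p D = 1020 × 4020 × 32.4 = 1.33×10^8 J m⁻² K⁻¹.
Angular frequency ω = 2π / T = 2π / 3.15×10^7 s = 1.99×10^-7 s⁻¹.
√((Cω)² + λ²) = √((26.5)² + 4.01²) = 26.8 W/(m²·K).
Amplitude A = F₀ / √((Cω)²+λ²) = 277 / 26.8 = 10.3 K.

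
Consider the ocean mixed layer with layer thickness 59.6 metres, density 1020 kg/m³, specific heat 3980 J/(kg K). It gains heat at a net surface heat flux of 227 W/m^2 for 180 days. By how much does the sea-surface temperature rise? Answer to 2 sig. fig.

15 K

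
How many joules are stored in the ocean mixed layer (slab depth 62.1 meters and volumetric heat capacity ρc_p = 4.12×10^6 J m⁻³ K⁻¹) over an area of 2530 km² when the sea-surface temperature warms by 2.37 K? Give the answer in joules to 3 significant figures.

1.53×10^18 J

Areal heat capacity C = ρc_p × D = 4.12×10^6 × 62.1 = 2.56×10^8 J/(m²·K).
Heat per unit area: q = C ΔT = 2.56×10^8 × 2.37 = 6.06×10^8 J/m².
Total heat: Q = q × A = 6.06×10^8 × (2530 × 10⁶ m²) = 1.53×10^18 J.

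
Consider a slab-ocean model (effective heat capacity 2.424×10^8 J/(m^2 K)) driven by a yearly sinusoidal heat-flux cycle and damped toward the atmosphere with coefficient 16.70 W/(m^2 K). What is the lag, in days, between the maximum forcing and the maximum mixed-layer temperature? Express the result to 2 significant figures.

72 days

Areal heat capacity C = 2.424×10^8 J/(m^2 K) (given).
ω = 2π / 3.15×10^7 s = 1.99×10^-7 s⁻¹.
Phase lag φ = arctan(Cω/λ) = arctan(48.3/16.70) = 1.24 rad.
Time lag = φ / ω = 1.24 / 1.99×10^-7 = 6.21×10^6 s = 71.9 days.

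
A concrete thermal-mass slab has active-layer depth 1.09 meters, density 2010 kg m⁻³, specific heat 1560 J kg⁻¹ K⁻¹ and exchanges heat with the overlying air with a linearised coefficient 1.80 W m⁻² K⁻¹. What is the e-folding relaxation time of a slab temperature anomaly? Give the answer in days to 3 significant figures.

22.0 days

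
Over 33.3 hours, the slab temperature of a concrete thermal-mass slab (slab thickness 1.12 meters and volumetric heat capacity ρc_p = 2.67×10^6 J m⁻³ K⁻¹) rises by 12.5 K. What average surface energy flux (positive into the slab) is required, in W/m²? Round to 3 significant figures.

312

Areal heat capacity C = ρc_p × D = 2.67×10^6 × 1.12 = 2.99×10^6 J m⁻² K⁻¹.
Required heat per unit area: Q = C ΔT = 2.99×10^6 × 12.5 = 3.74×10^7 J/m².
Flux F = Q / Δt = 3.74×10^7 / 1.20×10^5 s = 312 W/m².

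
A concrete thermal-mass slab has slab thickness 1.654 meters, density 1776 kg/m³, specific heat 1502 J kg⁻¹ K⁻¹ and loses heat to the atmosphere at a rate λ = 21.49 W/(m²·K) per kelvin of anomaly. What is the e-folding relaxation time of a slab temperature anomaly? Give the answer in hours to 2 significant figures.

Areal heat capacity C = ρ c_p D = 1776 × 1502 × 1.654 = 4.41×10^6 J/(m^2 K).
Relaxation time τ = C / λ = 4.41×10^6 / 21.49 = 2.05×10^5 s.
In hours: 2.05×10^5 s / (3600 s/hour) = 57.0 hours.

57 hours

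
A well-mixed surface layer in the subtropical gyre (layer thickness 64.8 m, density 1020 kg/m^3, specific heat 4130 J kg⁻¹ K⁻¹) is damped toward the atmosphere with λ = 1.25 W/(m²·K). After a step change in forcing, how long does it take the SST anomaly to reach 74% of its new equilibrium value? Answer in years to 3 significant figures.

9.32 years

Areal heat capacity C = ρ c_p D = 1020 × 4130 × 64.8 = 2.73×10^8 J/(m²·K).
τ = C / λ = 2.73×10^8 / 1.25 = 2.18×10^8 s.
Fraction reached: 1 − e^(−t/τ) = 0.74 ⇒ t = −τ ln(1 − 0.74) = τ × 1.35.
t = 2.94×10^8 s = 9.32 years.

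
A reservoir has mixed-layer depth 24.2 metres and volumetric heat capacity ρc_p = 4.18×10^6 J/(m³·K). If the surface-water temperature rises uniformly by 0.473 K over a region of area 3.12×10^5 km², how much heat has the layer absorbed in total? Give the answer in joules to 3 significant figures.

Areal heat capacity C = ρc_p × D = 4.18×10^6 × 24.2 = 1.01×10^8 J/(m^2 K).
Heat per unit area: q = C ΔT = 1.01×10^8 × 0.473 = 4.78×10^7 J/m².
Total heat: Q = q × A = 4.78×10^7 × (3.12×10^5 × 10⁶ m²) = 1.49×10^19 J.

1.49×10^19 J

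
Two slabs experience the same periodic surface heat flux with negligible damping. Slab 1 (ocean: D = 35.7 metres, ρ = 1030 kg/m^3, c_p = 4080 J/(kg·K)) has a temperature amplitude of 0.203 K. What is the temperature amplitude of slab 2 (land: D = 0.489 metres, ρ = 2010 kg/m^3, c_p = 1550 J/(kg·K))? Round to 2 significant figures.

C_ocean = 1.50×10^8 J/(m²·K); C_land = 1.52×10^6 J/(m²·K).
A ∝ 1/C ⇒ A_land = A_ocean × C_ocean/C_land = 0.203 × 98.5 = 20.0 K.

20 K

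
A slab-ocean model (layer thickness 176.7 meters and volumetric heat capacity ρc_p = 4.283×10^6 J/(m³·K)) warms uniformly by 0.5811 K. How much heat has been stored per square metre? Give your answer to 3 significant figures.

Areal heat capacity C = ρc_p × D = 4.283×10^6 × 176.7 = 7.57×10^8 J m⁻² K⁻¹.
ΔQ = C ΔT = 7.57×10^8 × 0.5811 = 4.40×10^8 J/m².

4.40×10^8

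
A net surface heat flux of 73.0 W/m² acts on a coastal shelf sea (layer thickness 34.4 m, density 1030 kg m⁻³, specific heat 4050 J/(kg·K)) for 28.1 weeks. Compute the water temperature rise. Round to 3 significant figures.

Areal heat capacity C = ρ c_p D = 1030 × 4050 × 34.4 = 1.43×10^8 J m⁻² K⁻¹.
Net heat input Q = F Δt = 73.0 × (28.1 weeks × 6.048×10^5 s/week) = 1.24×10^9 J/m².
ΔT = Q / C = 1.24×10^9 / 1.43×10^8 = 8.65 K.

8.65 K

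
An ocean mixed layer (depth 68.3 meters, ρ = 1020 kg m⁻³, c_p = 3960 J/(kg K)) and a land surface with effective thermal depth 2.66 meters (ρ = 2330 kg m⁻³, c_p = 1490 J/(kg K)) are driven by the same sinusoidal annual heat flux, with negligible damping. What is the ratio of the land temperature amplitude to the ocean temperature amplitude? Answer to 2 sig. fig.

C_ocean = 1020 × 3960 × 68.3 = 2.76×10^8 J/(m²·K).
C_land = 2330 × 1490 × 2.66 = 9.23×10^6 J/(m²·K).
Undamped amplitude ∝ 1/C, so A_land/A_ocean = C_ocean/C_land = 29.9.

30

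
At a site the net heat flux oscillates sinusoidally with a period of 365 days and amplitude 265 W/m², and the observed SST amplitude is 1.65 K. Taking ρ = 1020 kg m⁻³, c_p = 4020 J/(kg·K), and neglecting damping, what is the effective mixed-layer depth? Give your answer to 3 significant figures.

197 m

ω = 2π / 3.15×10^7 s = 1.99×10^-7 s⁻¹.
Required C = F₀ / (A ω) = 265 / (1.65 × 1.99×10^-7) = 8.06×10^8 J/(m²·K).
D = C / (ρ c_p) = 8.06×10^8 / (1020 × 4020) = 197 m.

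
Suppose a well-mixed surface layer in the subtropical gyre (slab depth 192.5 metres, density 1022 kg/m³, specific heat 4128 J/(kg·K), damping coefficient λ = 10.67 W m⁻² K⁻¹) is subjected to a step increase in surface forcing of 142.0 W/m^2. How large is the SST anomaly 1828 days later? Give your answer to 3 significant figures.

11.6 K

Areal heat capacity C = ρ c_p D = 1022 × 4128 × 192.5 = 8.12×10^8 J/(m^2 K).
τ = C / λ = 8.12×10^8 / 10.67 = 7.61×10^7 s.
Equilibrium anomaly ΔT_eq = F / λ = 142.0 / 10.67 = 13.3 K.
t = 1828 days = 1.58×10^8 s, so t/τ = 2.08.
ΔT(t) = ΔT_eq (1 − e^(−t/τ)) = 13.3 × (1 − e^−2.08) = 11.6 K.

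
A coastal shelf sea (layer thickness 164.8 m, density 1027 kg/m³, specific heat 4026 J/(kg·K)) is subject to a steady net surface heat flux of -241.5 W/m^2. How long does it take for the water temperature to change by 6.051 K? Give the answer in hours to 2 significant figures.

4700 hours

Areal heat capacity C = ρ c_p D = 1027 × 4026 × 164.8 = 6.81×10^8 J/(m^2 K).
Time required: Δt = C ΔT / F = 6.81×10^8 × -6.051 / -241.5 = 1.71×10^7 s.
In hours: 1.71×10^7 s / (3600 s/hour) = 4740 hours.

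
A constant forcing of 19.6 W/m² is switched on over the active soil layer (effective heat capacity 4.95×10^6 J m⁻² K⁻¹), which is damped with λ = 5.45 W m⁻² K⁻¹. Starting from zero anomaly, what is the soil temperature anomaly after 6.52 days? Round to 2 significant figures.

1.7 K

Areal heat capacity C = 4.95×10^6 J m⁻² K⁻¹ (given).
τ = C / λ = 4.95×10^6 / 5.45 = 9.08×10^5 s.
Equilibrium anomaly ΔT_eq = F / λ = 19.6 / 5.45 = 3.60 K.
t = 6.52 days = 5.63×10^5 s, so t/τ = 0.620.
ΔT(t) = ΔT_eq (1 − e^(−t/τ)) = 3.60 × (1 − e^−0.620) = 1.66 K.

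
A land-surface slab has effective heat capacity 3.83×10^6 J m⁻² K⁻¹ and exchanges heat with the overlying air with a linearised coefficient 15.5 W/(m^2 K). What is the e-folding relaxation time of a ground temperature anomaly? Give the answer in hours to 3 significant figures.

Areal heat capacity C = 3.83×10^6 J m⁻² K⁻¹ (given).
Relaxation time τ = C / λ = 3.83×10^6 / 15.5 = 2.47×10^5 s.
In hours: 2.47×10^5 s / (3600 s/hour) = 68.6 hours.

68.6 hours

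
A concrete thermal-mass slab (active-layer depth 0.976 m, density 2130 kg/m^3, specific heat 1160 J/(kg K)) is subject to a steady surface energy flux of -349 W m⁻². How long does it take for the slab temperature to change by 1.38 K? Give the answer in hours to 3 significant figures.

2.65 hours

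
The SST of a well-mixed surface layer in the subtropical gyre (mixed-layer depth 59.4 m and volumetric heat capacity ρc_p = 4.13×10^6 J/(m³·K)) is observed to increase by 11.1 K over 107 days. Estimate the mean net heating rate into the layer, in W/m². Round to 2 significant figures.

Areal heat capacity C = ρc_p × D = 4.13×10^6 × 59.4 = 2.45×10^8 J m⁻² K⁻¹.
Required heat per unit area: Q = C ΔT = 2.45×10^8 × 11.1 = 2.72×10^9 J/m².
Flux F = Q / Δt = 2.72×10^9 / 9.24×10^6 s = 295 W/m².

290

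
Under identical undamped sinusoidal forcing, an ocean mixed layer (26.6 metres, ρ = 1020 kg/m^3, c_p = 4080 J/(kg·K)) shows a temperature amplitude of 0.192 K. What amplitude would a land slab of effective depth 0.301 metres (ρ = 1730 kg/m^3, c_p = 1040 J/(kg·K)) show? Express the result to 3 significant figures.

C_ocean = 1.11×10^8 J/(m²·K); C_land = 5.42×10^5 J/(m²·K).
A ∝ 1/C ⇒ A_land = A_ocean × C_ocean/C_land = 0.192 × 204 = 39.2 K.

39.2 K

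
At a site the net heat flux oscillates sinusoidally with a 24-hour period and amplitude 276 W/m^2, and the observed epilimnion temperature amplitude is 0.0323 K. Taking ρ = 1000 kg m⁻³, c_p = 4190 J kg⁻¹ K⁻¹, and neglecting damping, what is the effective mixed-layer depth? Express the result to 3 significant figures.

28.0 m

ω = 2π / 86400 s = 7.27×10^-5 s⁻¹.
Required C = F₀ / (A ω) = 276 / (0.0323 × 7.27×10^-5) = 1.18×10^8 J/(m²·K).
D = C / (ρ c_p) = 1.18×10^8 / (1000 × 4190) = 28.0 m.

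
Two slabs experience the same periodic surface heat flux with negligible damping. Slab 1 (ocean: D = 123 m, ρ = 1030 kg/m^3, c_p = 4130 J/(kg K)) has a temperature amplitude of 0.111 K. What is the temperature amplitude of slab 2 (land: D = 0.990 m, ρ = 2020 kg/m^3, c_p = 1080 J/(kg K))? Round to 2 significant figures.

C_ocean = 5.23×10^8 J/(m²·K); C_land = 2.16×10^6 J/(m²·K).
A ∝ 1/C ⇒ A_land = A_ocean × C_ocean/C_land = 0.111 × 242 = 26.9 K.

27 K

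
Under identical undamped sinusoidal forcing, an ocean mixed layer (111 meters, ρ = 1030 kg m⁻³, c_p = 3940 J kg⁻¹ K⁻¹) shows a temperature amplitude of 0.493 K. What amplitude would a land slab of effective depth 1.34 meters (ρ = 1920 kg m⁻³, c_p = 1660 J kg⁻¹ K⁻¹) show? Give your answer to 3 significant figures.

C_ocean = 4.50×10^8 J/(m²·K); C_land = 4.27×10^6 J/(m²·K).
A ∝ 1/C ⇒ A_land = A_ocean × C_ocean/C_land = 0.493 × 105 = 52.0 K.

52.0 K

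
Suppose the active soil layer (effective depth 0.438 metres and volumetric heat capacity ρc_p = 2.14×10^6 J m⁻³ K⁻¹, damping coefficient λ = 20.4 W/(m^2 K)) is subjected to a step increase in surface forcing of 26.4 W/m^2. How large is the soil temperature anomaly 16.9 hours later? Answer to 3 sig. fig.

0.950 K

Areal heat capacity C = ρc_p × D = 2.14×10^6 × 0.438 = 9.37×10^5 J/(m^2 K).
τ = C / λ = 9.37×10^5 / 20.4 = 45900 s.
Equilibrium anomaly ΔT_eq = F / λ = 26.4 / 20.4 = 1.29 K.
t = 16.9 hours = 60800 s, so t/τ = 1.32.
ΔT(t) = ΔT_eq (1 − e^(−t/τ)) = 1.29 × (1 − e^−1.32) = 0.950 K.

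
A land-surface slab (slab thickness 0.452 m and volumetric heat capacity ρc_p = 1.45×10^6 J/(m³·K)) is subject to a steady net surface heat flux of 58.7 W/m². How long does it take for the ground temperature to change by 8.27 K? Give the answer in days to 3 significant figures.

Areal heat capacity C = ρc_p × D = 1.45×10^6 × 0.452 = 6.55×10^5 J m⁻² K⁻¹.
Time required: Δt = C ΔT / F = 6.55×10^5 × 8.27 / 58.7 = 92300 s.
In days: 92300 s / (86400 s/day) = 1.07 days.

1.07 days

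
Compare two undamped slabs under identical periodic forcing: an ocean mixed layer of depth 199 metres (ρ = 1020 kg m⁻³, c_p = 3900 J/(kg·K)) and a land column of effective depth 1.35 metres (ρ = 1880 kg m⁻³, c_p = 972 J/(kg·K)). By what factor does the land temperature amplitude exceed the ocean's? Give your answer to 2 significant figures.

C_ocean = 1020 × 3900 × 199 = 7.92×10^8 J/(m²·K).
C_land = 1880 × 972 × 1.35 = 2.47×10^6 J/(m²·K).
Undamped amplitude ∝ 1/C, so A_land/A_ocean = C_ocean/C_land = 321.

320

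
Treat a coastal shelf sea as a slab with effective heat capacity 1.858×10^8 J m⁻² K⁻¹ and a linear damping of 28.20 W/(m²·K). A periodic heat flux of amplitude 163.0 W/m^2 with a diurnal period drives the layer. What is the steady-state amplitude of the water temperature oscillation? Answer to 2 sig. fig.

0.012 K

Areal heat capacity C = 1.858×10^8 J m⁻² K⁻¹ (given).
Angular frequency ω = 2π / T = 2π / 86400 s = 7.27×10^-5 s⁻¹.
√((Cω)² + λ²) = √((13500)² + 28.20²) = 13500 W/(m²·K).
Amplitude A = F₀ / √((Cω)²+λ²) = 163.0 / 13500 = 0.0121 K.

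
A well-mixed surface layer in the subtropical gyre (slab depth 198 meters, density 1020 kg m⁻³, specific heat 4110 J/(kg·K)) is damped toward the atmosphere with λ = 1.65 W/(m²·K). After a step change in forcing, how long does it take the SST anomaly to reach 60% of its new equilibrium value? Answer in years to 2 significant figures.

Areal heat capacity C = ρ c_p D = 1020 × 4110 × 198 = 8.30×10^8 J m⁻² K⁻¹.
τ = C / λ = 8.30×10^8 / 1.65 = 5.03×10^8 s.
Fraction reached: 1 − e^(−t/τ) = 0.60 ⇒ t = −τ ln(1 − 0.60) = τ × 0.916.
t = 4.61×10^8 s = 14.6 years.

15 years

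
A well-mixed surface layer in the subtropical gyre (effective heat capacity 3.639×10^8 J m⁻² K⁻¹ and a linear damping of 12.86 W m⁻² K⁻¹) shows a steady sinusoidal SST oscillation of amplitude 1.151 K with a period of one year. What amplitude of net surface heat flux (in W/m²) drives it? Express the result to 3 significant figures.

Areal heat capacity C = 3.639×10^8 J m⁻² K⁻¹ (given).
ω = 2π / 3.15×10^7 s = 1.99×10^-7 s⁻¹.
√((Cω)² + λ²) = √((72.5)² + 12.86²) = 73.6 W/(m²·K).
F₀ = A × √((Cω)²+λ²) = 1.151 × 73.6 = 84.8 W/m².

84.8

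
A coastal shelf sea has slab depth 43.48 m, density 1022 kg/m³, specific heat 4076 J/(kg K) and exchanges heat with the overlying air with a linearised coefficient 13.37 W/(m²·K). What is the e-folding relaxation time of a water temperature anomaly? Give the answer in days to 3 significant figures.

157 days

Areal heat capacity C = ρ c_p D = 1022 × 4076 × 43.48 = 1.81×10^8 J/(m^2 K).
Relaxation time τ = C / λ = 1.81×10^8 / 13.37 = 1.35×10^7 s.
In days: 1.35×10^7 s / (86400 s/day) = 157 days.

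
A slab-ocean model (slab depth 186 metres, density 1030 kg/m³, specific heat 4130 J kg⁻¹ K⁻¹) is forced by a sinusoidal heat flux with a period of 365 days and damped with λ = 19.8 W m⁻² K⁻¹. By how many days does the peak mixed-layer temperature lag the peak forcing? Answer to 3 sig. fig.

84.0 days

Areal heat capacity C = ρ c_p D = 1030 × 4130 × 186 = 7.91×10^8 J/(m^2 K).
ω = 2π / 3.15×10^7 s = 1.99×10^-7 s⁻¹.
Phase lag φ = arctan(Cω/λ) = arctan(158/19.8) = 1.45 rad.
Time lag = φ / ω = 1.45 / 1.99×10^-7 = 7.26×10^6 s = 84.0 days.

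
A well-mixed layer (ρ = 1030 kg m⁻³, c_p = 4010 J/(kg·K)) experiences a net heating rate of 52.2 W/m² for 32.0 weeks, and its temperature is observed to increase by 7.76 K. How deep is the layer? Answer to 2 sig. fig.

Heat input Q = F Δt = 52.2 × 1.94×10^7 s = 1.01×10^9 J/m².
Required areal heat capacity C = Q / ΔT = 1.30×10^8 J/(m²·K).
Depth D = C / (ρ c_p) = 1.30×10^8 / (1030 × 4010) = 31.5 m.

32 m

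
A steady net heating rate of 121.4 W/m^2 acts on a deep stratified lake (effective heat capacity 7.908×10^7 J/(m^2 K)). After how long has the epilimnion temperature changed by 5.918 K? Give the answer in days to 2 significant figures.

Areal heat capacity C = 7.908×10^7 J/(m^2 K) (given).
Time required: Δt = C ΔT / F = 7.91×10^7 × 5.918 / 121.4 = 3.85×10^6 s.
In days: 3.85×10^6 s / (86400 s/day) = 44.6 days.

45 days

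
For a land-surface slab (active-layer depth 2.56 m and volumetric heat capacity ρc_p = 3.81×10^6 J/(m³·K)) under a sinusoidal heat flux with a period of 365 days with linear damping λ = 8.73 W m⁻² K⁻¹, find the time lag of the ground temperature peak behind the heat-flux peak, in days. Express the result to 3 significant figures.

12.7 days

Areal heat capacity C = ρc_p × D = 3.81×10^6 × 2.56 = 9.75×10^6 J m⁻² K⁻¹.
ω = 2π / 3.15×10^7 s = 1.99×10^-7 s⁻¹.
Phase lag φ = arctan(Cω/λ) = arctan(1.94/8.73) = 0.219 rad.
Time lag = φ / ω = 0.219 / 1.99×10^-7 = 1.10×10^6 s = 12.7 days.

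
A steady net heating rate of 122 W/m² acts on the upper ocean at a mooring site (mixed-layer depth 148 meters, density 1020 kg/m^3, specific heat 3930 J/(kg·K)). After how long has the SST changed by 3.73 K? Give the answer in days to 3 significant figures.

210 days

Areal heat capacity C = ρ c_p D = 1020 × 3930 × 148 = 5.93×10^8 J m⁻² K⁻¹.
Time required: Δt = C ΔT / F = 5.93×10^8 × 3.73 / 122 = 1.81×10^7 s.
In days: 1.81×10^7 s / (86400 s/day) = 210 days.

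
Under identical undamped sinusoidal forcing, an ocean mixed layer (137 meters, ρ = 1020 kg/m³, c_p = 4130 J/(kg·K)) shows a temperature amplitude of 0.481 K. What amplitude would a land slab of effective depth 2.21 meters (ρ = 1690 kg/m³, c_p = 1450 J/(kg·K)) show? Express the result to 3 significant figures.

51.3 K

C_ocean = 5.77×10^8 J/(m²·K); C_land = 5.42×10^6 J/(m²·K).
A ∝ 1/C ⇒ A_land = A_ocean × C_ocean/C_land = 0.481 × 107 = 51.3 K.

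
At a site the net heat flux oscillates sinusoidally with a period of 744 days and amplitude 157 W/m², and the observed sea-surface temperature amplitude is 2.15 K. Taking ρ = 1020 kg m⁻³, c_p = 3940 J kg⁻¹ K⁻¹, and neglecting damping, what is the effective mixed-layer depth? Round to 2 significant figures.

190 m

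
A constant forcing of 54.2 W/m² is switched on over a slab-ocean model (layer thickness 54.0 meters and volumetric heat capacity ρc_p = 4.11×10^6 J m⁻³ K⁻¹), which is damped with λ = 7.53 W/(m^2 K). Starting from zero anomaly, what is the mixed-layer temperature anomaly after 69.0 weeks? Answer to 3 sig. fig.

Areal heat capacity C = ρc_p × D = 4.11×10^6 × 54.0 = 2.22×10^8 J/(m^2 K).
τ = C / λ = 2.22×10^8 / 7.53 = 2.95×10^7 s.
Equilibrium anomaly ΔT_eq = F / λ = 54.2 / 7.53 = 7.20 K.
t = 69.0 weeks = 4.17×10^7 s, so t/τ = 1.42.
ΔT(t) = ΔT_eq (1 − e^(−t/τ)) = 7.20 × (1 − e^−1.42) = 5.45 K.

5.45 K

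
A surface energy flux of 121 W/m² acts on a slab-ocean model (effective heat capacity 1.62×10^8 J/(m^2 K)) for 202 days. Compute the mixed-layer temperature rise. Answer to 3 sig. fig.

13.0 K

Areal heat capacity C = 1.62×10^8 J/(m^2 K) (given).
Net heat input Q = F Δt = 121 × (202 days × 86400 s/day) = 2.11×10^9 J/m².
ΔT = Q / C = 2.11×10^9 / 1.62×10^8 = 13.0 K.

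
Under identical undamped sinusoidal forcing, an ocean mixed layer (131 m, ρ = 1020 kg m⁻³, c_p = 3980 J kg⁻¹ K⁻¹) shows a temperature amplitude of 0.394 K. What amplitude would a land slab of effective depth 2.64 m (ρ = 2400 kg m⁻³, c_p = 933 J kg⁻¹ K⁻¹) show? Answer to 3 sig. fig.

35.4 K

C_ocean = 5.32×10^8 J/(m²·K); C_land = 5.91×10^6 J/(m²·K).
A ∝ 1/C ⇒ A_land = A_ocean × C_ocean/C_land = 0.394 × 90.0 = 35.4 K.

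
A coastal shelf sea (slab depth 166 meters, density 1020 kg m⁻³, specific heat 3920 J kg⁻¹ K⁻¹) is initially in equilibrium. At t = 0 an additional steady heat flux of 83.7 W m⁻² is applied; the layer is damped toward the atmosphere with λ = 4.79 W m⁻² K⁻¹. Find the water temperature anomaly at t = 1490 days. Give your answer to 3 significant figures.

10.6 K

Areal heat capacity C = ρ c_p D = 1020 × 3920 × 166 = 6.64×10^8 J m⁻² K⁻¹.
τ = C / λ = 6.64×10^8 / 4.79 = 1.39×10^8 s.
Equilibrium anomaly ΔT_eq = F / λ = 83.7 / 4.79 = 17.5 K.
t = 1490 days = 1.29×10^8 s, so t/τ = 0.929.
ΔT(t) = ΔT_eq (1 − e^(−t/τ)) = 17.5 × (1 − e^−0.929) = 10.6 K.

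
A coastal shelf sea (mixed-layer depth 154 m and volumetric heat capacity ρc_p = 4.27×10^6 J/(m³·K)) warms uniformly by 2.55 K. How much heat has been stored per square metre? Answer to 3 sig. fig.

1.68×10^9

Areal heat capacity C = ρc_p × D = 4.27×10^6 × 154 = 6.58×10^8 J m⁻² K⁻¹.
ΔQ = C ΔT = 6.58×10^8 × 2.55 = 1.68×10^9 J/m².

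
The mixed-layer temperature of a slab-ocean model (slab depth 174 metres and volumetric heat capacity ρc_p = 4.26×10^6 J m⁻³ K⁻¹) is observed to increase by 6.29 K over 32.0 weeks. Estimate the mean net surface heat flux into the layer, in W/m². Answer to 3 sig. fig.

241

Areal heat capacity C = ρc_p × D = 4.26×10^6 × 174 = 7.41×10^8 J/(m²·K).
Required heat per unit area: Q = C ΔT = 7.41×10^8 × 6.29 = 4.66×10^9 J/m².
Flux F = Q / Δt = 4.66×10^9 / 1.94×10^7 s = 241 W/m².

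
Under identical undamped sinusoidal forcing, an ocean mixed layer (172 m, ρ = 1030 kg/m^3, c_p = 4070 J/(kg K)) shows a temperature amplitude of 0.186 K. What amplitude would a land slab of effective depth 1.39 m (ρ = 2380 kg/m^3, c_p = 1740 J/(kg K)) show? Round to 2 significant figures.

C_ocean = 7.21×10^8 J/(m²·K); C_land = 5.76×10^6 J/(m²·K).
A ∝ 1/C ⇒ A_land = A_ocean × C_ocean/C_land = 0.186 × 125 = 23.3 K.

23 K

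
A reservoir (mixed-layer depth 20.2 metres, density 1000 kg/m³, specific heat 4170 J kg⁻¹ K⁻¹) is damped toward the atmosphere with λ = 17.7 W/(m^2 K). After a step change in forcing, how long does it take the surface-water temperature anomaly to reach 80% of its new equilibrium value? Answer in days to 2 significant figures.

89 days

Areal heat capacity C = ρ c_p D = 1000 × 4170 × 20.2 = 8.42×10^7 J/(m²·K).
τ = C / λ = 8.42×10^7 / 17.7 = 4.76×10^6 s.
Fraction reached: 1 − e^(−t/τ) = 0.80 ⇒ t = −τ ln(1 − 0.80) = τ × 1.61.
t = 7.66×10^6 s = 88.6 days.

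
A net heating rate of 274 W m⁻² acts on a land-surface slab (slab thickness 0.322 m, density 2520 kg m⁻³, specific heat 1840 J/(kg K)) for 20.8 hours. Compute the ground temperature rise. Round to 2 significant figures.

Areal heat capacity C = ρ c_p D = 2520 × 1840 × 0.322 = 1.49×10^6 J/(m^2 K).
Net heat input Q = F Δt = 274 × (20.8 hours × 3600 s/hour) = 2.05×10^7 J/m².
ΔT = Q / C = 2.05×10^7 / 1.49×10^6 = 13.7 K.

14 K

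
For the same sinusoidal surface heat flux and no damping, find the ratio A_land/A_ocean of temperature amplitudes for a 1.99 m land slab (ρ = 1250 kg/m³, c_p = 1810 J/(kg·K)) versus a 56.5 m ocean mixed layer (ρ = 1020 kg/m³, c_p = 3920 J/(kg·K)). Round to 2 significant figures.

50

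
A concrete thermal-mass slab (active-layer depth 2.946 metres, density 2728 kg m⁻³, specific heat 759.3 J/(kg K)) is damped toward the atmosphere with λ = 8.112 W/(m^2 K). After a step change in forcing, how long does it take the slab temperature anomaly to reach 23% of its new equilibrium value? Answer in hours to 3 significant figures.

54.6 hours

Areal heat capacity C = ρ c_p D = 2728 × 759.3 × 2.946 = 6.10×10^6 J m⁻² K⁻¹.
τ = C / λ = 6.10×10^6 / 8.112 = 7.52×10^5 s.
Fraction reached: 1 − e^(−t/τ) = 0.23 ⇒ t = −τ ln(1 − 0.23) = τ × 0.261.
t = 1.97×10^5 s = 54.6 hours.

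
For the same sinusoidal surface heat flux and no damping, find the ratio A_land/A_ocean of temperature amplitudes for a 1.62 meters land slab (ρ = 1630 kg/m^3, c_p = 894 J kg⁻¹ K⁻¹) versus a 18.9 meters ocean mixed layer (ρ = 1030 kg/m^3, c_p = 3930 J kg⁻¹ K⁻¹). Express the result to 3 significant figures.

32.4

C_ocean = 1030 × 3930 × 18.9 = 7.65×10^7 J/(m²·K).
C_land = 1630 × 894 × 1.62 = 2.36×10^6 J/(m²·K).
Undamped amplitude ∝ 1/C, so A_land/A_ocean = C_ocean/C_land = 32.4.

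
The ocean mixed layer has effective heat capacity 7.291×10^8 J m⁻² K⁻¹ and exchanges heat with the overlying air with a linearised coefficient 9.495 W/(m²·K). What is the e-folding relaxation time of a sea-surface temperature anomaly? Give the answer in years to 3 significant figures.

Areal heat capacity C = 7.291×10^8 J m⁻² K⁻¹ (given).
Relaxation time τ = C / λ = 7.29×10^8 / 9.495 = 7.68×10^7 s.
In years: 7.68×10^7 s / (3.156×10^7 s/year) = 2.43 years.

2.43 years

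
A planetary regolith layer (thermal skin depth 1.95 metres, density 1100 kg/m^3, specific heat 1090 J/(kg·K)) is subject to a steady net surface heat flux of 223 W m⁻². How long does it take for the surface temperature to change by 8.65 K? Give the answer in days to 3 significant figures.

1.05 days

Areal heat capacity C = ρ c_p D = 1100 × 1090 × 1.95 = 2.34×10^6 J/(m^2 K).
Time required: Δt = C ΔT / F = 2.34×10^6 × 8.65 / 223 = 90700 s.
In days: 90700 s / (86400 s/day) = 1.05 days.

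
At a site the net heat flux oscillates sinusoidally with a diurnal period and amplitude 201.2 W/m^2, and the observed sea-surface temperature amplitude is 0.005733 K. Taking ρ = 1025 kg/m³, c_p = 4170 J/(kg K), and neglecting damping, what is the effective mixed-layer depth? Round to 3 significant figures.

113 m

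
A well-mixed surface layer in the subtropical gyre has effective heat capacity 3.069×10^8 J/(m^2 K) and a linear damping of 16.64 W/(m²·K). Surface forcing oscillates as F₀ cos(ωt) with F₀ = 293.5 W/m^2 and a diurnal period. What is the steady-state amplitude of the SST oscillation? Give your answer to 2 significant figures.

0.013 K

Areal heat capacity C = 3.069×10^8 J/(m^2 K) (given).
Angular frequency ω = 2π / T = 2π / 86400 s = 7.27×10^-5 s⁻¹.
√((Cω)² + λ²) = √((22300)² + 16.64²) = 22300 W/(m²·K).
Amplitude A = F₀ / √((Cω)²+λ²) = 293.5 / 22300 = 0.0132 K.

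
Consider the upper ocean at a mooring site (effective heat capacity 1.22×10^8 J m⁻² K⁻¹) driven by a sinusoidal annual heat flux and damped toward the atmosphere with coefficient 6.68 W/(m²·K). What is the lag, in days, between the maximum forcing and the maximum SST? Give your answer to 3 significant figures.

75.7 days

Areal heat capacity C = 1.22×10^8 J m⁻² K⁻¹ (given).
ω = 2π / 3.15×10^7 s = 1.99×10^-7 s⁻¹.
Phase lag φ = arctan(Cω/λ) = arctan(24.3/6.68) = 1.30 rad.
Time lag = φ / ω = 1.30 / 1.99×10^-7 = 6.54×10^6 s = 75.7 days.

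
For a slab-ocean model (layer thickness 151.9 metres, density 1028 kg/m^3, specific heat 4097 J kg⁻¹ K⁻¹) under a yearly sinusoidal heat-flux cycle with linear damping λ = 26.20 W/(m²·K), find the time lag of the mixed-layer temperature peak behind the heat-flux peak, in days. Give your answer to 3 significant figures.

79.5 days

Areal heat capacity C = ρ c_p D = 1028 × 4097 × 151.9 = 6.40×10^8 J/(m²·K).
ω = 2π / 3.15×10^7 s = 1.99×10^-7 s⁻¹.
Phase lag φ = arctan(Cω/λ) = arctan(127/26.20) = 1.37 rad.
Time lag = φ / ω = 1.37 / 1.99×10^-7 = 6.87×10^6 s = 79.5 days.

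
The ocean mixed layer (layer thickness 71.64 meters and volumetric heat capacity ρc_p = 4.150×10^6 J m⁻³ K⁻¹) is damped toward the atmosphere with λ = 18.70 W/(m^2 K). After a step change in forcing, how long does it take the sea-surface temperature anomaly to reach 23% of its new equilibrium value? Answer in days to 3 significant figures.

48.1 days

Areal heat capacity C = ρc_p × D = 4.150×10^6 × 71.64 = 2.97×10^8 J m⁻² K⁻¹.
τ = C / λ = 2.97×10^8 / 18.70 = 1.59×10^7 s.
Fraction reached: 1 − e^(−t/τ) = 0.23 ⇒ t = −τ ln(1 − 0.23) = τ × 0.261.
t = 4.16×10^6 s = 48.1 days.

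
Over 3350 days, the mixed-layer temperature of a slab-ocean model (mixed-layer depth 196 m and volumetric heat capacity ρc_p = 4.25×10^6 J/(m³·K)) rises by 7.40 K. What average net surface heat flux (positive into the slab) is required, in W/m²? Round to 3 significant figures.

Areal heat capacity C = ρc_p × D = 4.25×10^6 × 196 = 8.33×10^8 J/(m²·K).
Required heat per unit area: Q = C ΔT = 8.33×10^8 × 7.40 = 6.16×10^9 J/m².
Flux F = Q / Δt = 6.16×10^9 / 2.89×10^8 s = 21.3 W/m².

21.3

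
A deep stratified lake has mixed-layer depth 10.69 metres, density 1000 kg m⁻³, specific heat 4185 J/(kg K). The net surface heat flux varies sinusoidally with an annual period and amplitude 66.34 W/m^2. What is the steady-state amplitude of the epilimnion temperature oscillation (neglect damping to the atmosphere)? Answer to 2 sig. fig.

Areal heat capacity C = ρ c_p D = 1000 × 4185 × 10.69 = 4.47×10^7 J/(m²·K).
Angular frequency ω = 2π / T = 2π / 3.15×10^7 s = 1.99×10^-7 s⁻¹.
Cω = 4.47×10^7 × 1.99×10^-7 = 8.91 W/(m²·K).
Amplitude A = F₀ / (Cω) = 66.34 / 8.91 = 7.44 K.

7.4 K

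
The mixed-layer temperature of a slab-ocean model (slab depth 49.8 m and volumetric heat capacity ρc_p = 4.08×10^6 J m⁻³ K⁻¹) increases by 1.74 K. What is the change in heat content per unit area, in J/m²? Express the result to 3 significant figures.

3.54×10^8

Areal heat capacity C = ρc_p × D = 4.08×10^6 × 49.8 = 2.03×10^8 J m⁻² K⁻¹.
ΔQ = C ΔT = 2.03×10^8 × 1.74 = 3.54×10^8 J/m².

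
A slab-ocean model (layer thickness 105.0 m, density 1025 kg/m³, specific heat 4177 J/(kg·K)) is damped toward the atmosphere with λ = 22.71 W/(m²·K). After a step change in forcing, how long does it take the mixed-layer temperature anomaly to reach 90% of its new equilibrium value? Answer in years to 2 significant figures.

Areal heat capacity C = ρ c_p D = 1025 × 4177 × 105.0 = 4.50×10^8 J m⁻² K⁻¹.
τ = C / λ = 4.50×10^8 / 22.71 = 1.98×10^7 s.
Fraction reached: 1 − e^(−t/τ) = 0.90 ⇒ t = −τ ln(1 − 0.90) = τ × 2.30.
t = 4.56×10^7 s = 1.44 years.

1.4 years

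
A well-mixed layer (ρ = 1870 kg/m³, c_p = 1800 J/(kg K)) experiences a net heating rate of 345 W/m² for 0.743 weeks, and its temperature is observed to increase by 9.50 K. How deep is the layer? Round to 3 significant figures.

4.85 m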